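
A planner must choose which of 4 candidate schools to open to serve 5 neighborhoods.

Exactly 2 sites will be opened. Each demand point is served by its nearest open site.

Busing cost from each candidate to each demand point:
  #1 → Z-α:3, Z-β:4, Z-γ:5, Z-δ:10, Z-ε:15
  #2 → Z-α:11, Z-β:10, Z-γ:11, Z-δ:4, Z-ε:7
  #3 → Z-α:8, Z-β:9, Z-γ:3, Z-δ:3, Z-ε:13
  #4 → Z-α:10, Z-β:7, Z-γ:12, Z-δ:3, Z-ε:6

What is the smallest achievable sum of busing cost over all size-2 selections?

21

Open {#1, #4}.
  Z-α→#1 3, Z-β→#1 4, Z-γ→#1 5, Z-δ→#4 3, Z-ε→#4 6  ⇒ total 21.
Compare {#1, #2}: total 23.
Compare {#1, #3}: total 26.
No size-2 selection does better; minimum is 21.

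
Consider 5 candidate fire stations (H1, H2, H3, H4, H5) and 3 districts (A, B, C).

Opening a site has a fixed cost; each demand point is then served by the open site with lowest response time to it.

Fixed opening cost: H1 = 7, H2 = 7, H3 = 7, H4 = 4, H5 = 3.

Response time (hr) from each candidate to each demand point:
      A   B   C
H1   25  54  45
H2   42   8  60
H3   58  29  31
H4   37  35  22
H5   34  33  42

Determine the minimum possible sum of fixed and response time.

73

Open {H1, H2, H4}: assign each demand point to its cheapest open site.
  A→H1 25, B→H2 8, C→H4 22
  response time 55, fixed 18 → total 73.
Compare {H1, H2, H4, H5}: response time 55 + fixed 21 = 76.
Compare {H2, H4}: response time 67 + fixed 11 = 78.
Compare {H2, H4, H5}: response time 64 + fixed 14 = 78.
All other subsets cost ≥ 76. Minimum total cost: 73.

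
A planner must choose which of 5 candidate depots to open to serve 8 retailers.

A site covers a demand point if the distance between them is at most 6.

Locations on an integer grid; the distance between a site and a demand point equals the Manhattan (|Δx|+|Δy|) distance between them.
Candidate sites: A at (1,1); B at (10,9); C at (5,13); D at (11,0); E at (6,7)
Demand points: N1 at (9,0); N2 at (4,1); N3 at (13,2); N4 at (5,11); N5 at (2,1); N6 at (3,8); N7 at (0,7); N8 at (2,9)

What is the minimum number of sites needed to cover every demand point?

3

Coverage sets (demand points within 6 of each site):
  A: {N2, N5}
  B: {}
  C: {N4}
  D: {N1, N3}
  E: {N4, N6, N7, N8}
No 2 sites suffice: every size-2 union leaves at least one demand point uncovered.
But {A, D, E} covers everything, so the minimum is 3.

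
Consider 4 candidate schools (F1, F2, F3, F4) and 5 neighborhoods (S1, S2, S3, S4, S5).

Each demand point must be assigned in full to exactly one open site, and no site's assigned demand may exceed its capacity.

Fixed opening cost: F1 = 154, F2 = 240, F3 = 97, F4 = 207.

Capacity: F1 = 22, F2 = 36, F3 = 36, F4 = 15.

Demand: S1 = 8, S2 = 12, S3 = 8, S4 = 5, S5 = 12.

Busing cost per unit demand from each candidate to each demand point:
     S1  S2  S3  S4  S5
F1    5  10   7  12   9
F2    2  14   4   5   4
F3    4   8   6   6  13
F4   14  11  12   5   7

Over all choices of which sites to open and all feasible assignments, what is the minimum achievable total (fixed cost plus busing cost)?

554

Open {F2, F3}; cheapest assignment that respects the capacities:
  F2 (cap 36, load 33): S1, S3, S4, S5 — cost 8×2 + 8×4 + 5×5 + 12×4 = 121
  F3 (cap 36, load 12): S2 — cost 12×8 = 96
  Shipping 217, fixed 337 → total 554.
  Any other capacity-feasible assignment to {F2, F3} ships for at least 217.
Compare {F1, F3}: its best feasible assignment gives total 565.
Compare {F3, F4}: its best feasible assignment gives total 594.
Every other set of open sites that can feasibly serve all demand totals ≥ 565 even under its best assignment. Minimum: 554.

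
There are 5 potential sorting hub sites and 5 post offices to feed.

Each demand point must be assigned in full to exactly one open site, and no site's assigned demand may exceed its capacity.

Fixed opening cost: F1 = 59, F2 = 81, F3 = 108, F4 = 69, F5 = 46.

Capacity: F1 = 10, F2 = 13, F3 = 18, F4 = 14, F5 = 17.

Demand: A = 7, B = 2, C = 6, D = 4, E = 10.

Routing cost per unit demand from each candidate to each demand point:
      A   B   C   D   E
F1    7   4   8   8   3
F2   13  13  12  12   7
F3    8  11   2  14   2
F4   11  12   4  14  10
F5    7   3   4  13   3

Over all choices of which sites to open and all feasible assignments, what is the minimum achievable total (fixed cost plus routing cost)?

Open {F3, F5}; cheapest assignment that respects the capacities:
  F3 (cap 18, load 16): C, E — cost 6×2 + 10×2 = 32
  F5 (cap 17, load 13): A, B, D — cost 7×7 + 2×3 + 4×13 = 107
  Shipping 139, fixed 154 → total 293.
  Any other capacity-feasible assignment to {F3, F5} ships for at least 139.
Compare {F4, F5}: its best feasible assignment gives total 298.
Compare {F1, F4, F5}: its best feasible assignment gives total 317.
Every other set of open sites that can feasibly serve all demand totals ≥ 298 even under its best assignment. Minimum: 293.

293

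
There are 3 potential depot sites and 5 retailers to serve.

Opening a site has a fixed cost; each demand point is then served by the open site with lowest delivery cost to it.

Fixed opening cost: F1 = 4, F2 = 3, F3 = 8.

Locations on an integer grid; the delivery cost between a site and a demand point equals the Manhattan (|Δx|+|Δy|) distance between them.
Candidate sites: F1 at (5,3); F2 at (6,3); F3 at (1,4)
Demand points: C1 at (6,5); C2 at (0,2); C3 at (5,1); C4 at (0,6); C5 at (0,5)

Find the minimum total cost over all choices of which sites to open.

Open {F2, F3}: assign each demand point to its cheapest open site.
  C1→F2 2, C2→F3 3, C3→F2 3, C4→F3 3, C5→F3 2
  delivery cost 13, fixed 11 → total 24.
Compare {F1, F3}: delivery cost 13 + fixed 12 = 25.
Compare {F1, F2, F3}: delivery cost 12 + fixed 15 = 27.
Compare {F3}: delivery cost 21 + fixed 8 = 29.
All other subsets cost ≥ 25. Minimum total cost: 24.

24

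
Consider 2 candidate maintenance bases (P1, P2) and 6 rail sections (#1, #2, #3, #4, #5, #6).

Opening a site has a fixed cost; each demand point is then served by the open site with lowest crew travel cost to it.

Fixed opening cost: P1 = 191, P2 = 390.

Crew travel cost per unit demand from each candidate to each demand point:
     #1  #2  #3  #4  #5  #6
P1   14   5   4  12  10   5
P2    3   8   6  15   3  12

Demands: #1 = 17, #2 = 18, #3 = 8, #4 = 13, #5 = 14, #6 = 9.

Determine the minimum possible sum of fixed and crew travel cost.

892

Open {P1}: assign each demand point to its cheapest open site.
  #1→P1 17×14=238, #2→P1 18×5=90, #3→P1 8×4=32, #4→P1 13×12=156, #5→P1 14×10=140, #6→P1 9×5=45
  crew travel cost 701, fixed 191 → total 892.
Compare {P2}: crew travel cost 588 + fixed 390 = 978.
Compare {P1, P2}: crew travel cost 416 + fixed 581 = 997.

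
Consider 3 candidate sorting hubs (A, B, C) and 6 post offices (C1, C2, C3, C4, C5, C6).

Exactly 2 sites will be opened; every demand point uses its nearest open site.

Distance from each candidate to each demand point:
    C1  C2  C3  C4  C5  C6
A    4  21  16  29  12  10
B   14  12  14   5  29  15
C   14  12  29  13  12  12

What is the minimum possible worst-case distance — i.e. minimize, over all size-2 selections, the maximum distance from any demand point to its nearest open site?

14

Open {A, B}.
  Farthest demand point is C3 at distance 14 (to B); all others are ≤ 14.
With {B, C} the worst case is 14.
With {A, C} the worst case is 16.
No size-2 selection achieves below 14.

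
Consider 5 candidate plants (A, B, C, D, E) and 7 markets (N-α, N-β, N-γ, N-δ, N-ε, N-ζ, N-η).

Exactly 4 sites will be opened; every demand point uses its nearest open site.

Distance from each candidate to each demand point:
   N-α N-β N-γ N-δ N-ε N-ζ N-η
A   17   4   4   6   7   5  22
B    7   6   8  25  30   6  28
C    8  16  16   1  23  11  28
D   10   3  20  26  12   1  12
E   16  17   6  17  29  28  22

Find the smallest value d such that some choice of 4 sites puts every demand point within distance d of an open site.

12

Open {A, B, C, D}.
  Farthest demand point is N-η at distance 12 (to D); all others are ≤ 12.
With {A, B, D, E} the worst case is 12.
With {A, C, D, E} the worst case is 12.
No size-4 selection achieves below 12.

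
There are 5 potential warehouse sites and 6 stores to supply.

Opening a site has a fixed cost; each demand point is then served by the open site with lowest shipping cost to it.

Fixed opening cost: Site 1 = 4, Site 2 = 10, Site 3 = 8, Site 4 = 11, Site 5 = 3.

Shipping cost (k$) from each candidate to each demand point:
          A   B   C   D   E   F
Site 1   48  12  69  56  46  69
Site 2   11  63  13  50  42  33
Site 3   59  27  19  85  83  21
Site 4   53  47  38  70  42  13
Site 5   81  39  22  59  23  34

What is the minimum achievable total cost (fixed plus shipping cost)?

Open {Site 1, Site 2, Site 4, Site 5}: assign each demand point to its cheapest open site.
  A→Site 2 11, B→Site 1 12, C→Site 2 13, D→Site 2 50, E→Site 5 23, F→Site 4 13
  shipping cost 122, fixed 28 → total 150.
Compare {Site 1, Site 2, Site 3, Site 5}: shipping cost 130 + fixed 25 = 155.
Compare {Site 1, Site 2, Site 3, Site 4, Site 5}: shipping cost 122 + fixed 36 = 158.
Compare {Site 1, Site 2, Site 5}: shipping cost 142 + fixed 17 = 159.
All other subsets cost ≥ 155. Minimum total cost: 150.

150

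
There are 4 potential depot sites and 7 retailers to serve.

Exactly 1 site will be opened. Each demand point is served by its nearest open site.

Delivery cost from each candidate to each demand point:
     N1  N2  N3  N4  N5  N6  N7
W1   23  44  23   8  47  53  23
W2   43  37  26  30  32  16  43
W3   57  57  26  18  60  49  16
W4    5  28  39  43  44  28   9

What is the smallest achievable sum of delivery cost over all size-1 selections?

196

Open {W4}.
  N1→W4 5, N2→W4 28, N3→W4 39, N4→W4 43, N5→W4 44, N6→W4 28, N7→W4 9  ⇒ total 196.
Compare {W1}: total 221.
Compare {W2}: total 227.
No size-1 selection does better; minimum is 196.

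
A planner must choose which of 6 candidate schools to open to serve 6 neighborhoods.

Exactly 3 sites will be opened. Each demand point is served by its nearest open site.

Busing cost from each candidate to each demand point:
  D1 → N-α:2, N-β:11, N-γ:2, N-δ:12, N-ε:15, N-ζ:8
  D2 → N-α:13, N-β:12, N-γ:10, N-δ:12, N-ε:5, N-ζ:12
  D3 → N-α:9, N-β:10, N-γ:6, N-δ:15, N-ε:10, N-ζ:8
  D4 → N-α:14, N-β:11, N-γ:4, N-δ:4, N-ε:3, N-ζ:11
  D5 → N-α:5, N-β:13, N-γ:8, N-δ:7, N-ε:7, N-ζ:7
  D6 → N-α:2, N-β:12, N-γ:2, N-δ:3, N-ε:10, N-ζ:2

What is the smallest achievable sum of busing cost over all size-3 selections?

Open {D3, D4, D6}.
  N-α→D6 2, N-β→D3 10, N-γ→D6 2, N-δ→D6 3, N-ε→D4 3, N-ζ→D6 2  ⇒ total 22.
Compare {D1, D4, D6}: total 23.
Compare {D2, D4, D6}: total 23.
No size-3 selection does better; minimum is 22.

22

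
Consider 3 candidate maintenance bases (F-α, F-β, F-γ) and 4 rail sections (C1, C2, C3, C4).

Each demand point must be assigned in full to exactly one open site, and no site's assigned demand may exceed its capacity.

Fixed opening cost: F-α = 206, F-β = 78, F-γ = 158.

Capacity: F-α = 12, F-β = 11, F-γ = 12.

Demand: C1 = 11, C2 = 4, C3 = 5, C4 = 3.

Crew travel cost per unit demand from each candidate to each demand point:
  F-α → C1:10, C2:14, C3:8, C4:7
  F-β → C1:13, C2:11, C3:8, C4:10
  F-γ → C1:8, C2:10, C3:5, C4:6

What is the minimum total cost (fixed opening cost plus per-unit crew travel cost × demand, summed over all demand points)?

462

Open {F-β, F-γ}; cheapest assignment that respects the capacities:
  F-β (cap 11, load 11): C1 — cost 11×13 = 143
  F-γ (cap 12, load 12): C2, C3, C4 — cost 4×10 + 5×5 + 3×6 = 83
  Shipping 226, fixed 236 → total 462.
  Any other capacity-feasible assignment to {F-β, F-γ} ships for at least 226.
Compare {F-α, F-β}: its best feasible assignment gives total 544.
Compare {F-α, F-γ}: its best feasible assignment gives total 557.
Every other set of open sites that can feasibly serve all demand totals ≥ 544 even under its best assignment. Minimum: 462.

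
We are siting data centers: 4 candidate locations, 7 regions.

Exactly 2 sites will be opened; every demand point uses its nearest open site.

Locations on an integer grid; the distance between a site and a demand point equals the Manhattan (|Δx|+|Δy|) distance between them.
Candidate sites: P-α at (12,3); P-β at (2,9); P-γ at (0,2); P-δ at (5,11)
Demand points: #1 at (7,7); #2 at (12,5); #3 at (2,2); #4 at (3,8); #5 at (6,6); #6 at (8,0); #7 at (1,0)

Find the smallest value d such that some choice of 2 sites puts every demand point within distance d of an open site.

9

Open {P-α, P-γ}.
  Farthest demand point is #1 at distance 9 (to P-α); all others are ≤ 9.
With {P-α, P-β} the worst case is 10.
With {P-γ, P-δ} the worst case is 13.
No size-2 selection achieves below 9.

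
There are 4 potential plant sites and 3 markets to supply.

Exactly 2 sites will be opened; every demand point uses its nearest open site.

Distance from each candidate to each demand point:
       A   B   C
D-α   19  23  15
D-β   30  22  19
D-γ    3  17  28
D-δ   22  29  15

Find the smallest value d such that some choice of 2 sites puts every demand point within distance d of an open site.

Open {D-α, D-γ}.
  Farthest demand point is B at distance 17 (to D-γ); all others are ≤ 17.
With {D-γ, D-δ} the worst case is 17.
With {D-β, D-γ} the worst case is 19.
No size-2 selection achieves below 17.

17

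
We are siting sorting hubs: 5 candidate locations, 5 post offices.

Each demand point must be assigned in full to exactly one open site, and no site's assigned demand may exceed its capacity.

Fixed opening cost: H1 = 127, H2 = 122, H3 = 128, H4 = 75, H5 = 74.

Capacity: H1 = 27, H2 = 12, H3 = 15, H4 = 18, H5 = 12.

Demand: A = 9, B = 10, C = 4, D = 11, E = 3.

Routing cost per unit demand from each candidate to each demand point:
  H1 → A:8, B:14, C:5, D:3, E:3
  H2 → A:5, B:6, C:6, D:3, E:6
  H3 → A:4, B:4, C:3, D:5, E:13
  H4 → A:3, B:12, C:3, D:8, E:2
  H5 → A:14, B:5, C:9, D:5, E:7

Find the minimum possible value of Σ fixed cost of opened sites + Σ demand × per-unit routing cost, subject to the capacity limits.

Open {H1, H5}; cheapest assignment that respects the capacities:
  H1 (cap 27, load 27): A, C, D, E — cost 9×8 + 4×5 + 11×3 + 3×3 = 134
  H5 (cap 12, load 10): B — cost 10×5 = 50
  Shipping 184, fixed 201 → total 385.
  Any other capacity-feasible assignment to {H1, H5} ships for at least 184.
Compare {H2, H4, H5}: its best feasible assignment gives total 399.
Compare {H1, H4, H5}: its best feasible assignment gives total 404.
Every other set of open sites that can feasibly serve all demand totals ≥ 399 even under its best assignment. Minimum: 385.

385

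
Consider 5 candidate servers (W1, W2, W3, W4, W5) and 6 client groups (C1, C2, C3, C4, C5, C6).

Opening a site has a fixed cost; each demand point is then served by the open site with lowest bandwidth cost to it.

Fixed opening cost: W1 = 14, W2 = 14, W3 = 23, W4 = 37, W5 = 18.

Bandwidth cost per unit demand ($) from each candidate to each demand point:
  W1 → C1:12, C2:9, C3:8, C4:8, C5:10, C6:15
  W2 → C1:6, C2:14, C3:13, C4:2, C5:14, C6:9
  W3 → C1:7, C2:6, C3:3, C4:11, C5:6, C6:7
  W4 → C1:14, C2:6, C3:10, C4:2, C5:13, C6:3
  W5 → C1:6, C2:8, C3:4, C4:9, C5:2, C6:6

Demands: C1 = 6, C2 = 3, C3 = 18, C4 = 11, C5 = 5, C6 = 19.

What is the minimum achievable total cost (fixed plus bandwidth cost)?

270

Open {W4, W5}: assign each demand point to its cheapest open site.
  C1→W5 6×6=36, C2→W4 3×6=18, C3→W5 18×4=72, C4→W4 11×2=22, C5→W5 5×2=10, C6→W4 19×3=57
  bandwidth cost 215, fixed 55 → total 270.
Compare {W3, W4, W5}: bandwidth cost 197 + fixed 78 = 275.
Compare {W3, W4}: bandwidth cost 223 + fixed 60 = 283.
Compare {W1, W4, W5}: bandwidth cost 215 + fixed 69 = 284.
All other subsets cost ≥ 275. Minimum total cost: 270.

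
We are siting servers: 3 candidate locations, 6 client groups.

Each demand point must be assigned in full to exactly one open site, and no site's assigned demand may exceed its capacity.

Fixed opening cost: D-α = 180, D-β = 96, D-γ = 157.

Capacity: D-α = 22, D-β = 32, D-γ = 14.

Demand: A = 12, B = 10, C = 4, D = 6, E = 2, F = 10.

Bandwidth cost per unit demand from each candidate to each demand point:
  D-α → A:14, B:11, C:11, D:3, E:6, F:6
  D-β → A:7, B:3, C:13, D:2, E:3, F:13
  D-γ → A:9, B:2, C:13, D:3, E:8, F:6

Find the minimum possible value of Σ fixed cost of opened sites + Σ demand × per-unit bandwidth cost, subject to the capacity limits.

Open {D-β, D-γ}; cheapest assignment that respects the capacities:
  D-β (cap 32, load 30): A, B, D, E — cost 12×7 + 10×3 + 6×2 + 2×3 = 132
  D-γ (cap 14, load 14): C, F — cost 4×13 + 10×6 = 112
  Shipping 244, fixed 253 → total 497.
  Any other capacity-feasible assignment to {D-β, D-γ} ships for at least 244.
Compare {D-α, D-β}: its best feasible assignment gives total 512.
Compare {D-α, D-β, D-γ}: its best feasible assignment gives total 659.
Every other set of open sites that can feasibly serve all demand totals ≥ 512 even under its best assignment. Minimum: 497.

497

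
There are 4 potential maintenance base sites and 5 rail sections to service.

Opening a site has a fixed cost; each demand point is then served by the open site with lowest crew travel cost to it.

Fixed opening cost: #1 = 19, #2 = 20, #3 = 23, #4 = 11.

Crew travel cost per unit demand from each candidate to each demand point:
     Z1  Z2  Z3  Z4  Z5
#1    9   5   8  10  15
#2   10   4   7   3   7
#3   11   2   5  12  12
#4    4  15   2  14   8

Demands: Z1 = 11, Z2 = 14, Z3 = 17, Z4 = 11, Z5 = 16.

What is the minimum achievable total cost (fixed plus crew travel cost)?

Open {#2, #3, #4}: assign each demand point to its cheapest open site.
  Z1→#4 11×4=44, Z2→#3 14×2=28, Z3→#4 17×2=34, Z4→#2 11×3=33, Z5→#2 16×7=112
  crew travel cost 251, fixed 54 → total 305.
Compare {#2, #4}: crew travel cost 279 + fixed 31 = 310.
Compare {#1, #2, #3, #4}: crew travel cost 251 + fixed 73 = 324.
Compare {#1, #2, #4}: crew travel cost 279 + fixed 50 = 329.
All other subsets cost ≥ 310. Minimum total cost: 305.

305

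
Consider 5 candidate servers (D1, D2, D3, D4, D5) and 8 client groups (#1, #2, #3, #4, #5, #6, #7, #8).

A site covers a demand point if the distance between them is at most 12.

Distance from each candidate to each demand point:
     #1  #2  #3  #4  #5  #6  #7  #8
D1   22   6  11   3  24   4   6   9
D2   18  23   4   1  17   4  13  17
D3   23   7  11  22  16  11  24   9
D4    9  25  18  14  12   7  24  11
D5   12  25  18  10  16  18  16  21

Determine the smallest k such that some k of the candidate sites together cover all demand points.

2

Coverage sets (demand points within 12 of each site):
  D1: {#2, #3, #4, #6, #7, #8}
  D2: {#3, #4, #6}
  D3: {#2, #3, #6, #8}
  D4: {#1, #5, #6, #8}
  D5: {#1, #4}
No single site covers all 8 demand points.
But {D1, D4} covers everything, so the minimum is 2.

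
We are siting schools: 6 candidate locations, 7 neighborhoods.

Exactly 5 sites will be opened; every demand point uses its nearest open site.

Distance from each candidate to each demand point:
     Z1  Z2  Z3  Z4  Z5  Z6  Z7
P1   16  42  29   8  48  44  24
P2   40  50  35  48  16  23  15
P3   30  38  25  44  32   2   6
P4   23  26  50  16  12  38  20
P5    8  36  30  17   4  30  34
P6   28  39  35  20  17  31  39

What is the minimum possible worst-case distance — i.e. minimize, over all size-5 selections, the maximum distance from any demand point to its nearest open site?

26

Open {P1, P2, P3, P4, P5}.
  Farthest demand point is Z2 at distance 26 (to P4); all others are ≤ 26.
With {P1, P2, P3, P4, P6} the worst case is 26.
With {P1, P3, P4, P5, P6} the worst case is 26.
No size-5 selection achieves below 26.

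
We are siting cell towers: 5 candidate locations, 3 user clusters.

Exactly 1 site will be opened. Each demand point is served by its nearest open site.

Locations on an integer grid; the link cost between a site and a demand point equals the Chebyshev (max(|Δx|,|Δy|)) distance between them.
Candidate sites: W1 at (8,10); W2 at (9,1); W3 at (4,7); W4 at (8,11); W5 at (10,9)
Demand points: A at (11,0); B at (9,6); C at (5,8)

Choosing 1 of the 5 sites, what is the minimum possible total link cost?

13

Open {W3}.
  A→W3 7, B→W3 5, C→W3 1  ⇒ total 13.
Compare {W2}: total 14.
Compare {W1}: total 17.
No size-1 selection does better; minimum is 13.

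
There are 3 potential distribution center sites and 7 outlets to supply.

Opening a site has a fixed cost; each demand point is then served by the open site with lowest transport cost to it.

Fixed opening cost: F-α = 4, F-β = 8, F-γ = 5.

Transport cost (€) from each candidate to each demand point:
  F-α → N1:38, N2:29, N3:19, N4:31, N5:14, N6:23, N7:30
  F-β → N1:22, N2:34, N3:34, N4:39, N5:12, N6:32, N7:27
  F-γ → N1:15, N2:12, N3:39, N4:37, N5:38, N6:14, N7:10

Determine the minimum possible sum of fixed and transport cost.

124

Open {F-α, F-γ}: assign each demand point to its cheapest open site.
  N1→F-γ 15, N2→F-γ 12, N3→F-α 19, N4→F-α 31, N5→F-α 14, N6→F-γ 14, N7→F-γ 10
  transport cost 115, fixed 9 → total 124.
Compare {F-α, F-β, F-γ}: transport cost 113 + fixed 17 = 130.
Compare {F-β, F-γ}: transport cost 134 + fixed 13 = 147.
Compare {F-γ}: transport cost 165 + fixed 5 = 170.
All other subsets cost ≥ 130. Minimum total cost: 124.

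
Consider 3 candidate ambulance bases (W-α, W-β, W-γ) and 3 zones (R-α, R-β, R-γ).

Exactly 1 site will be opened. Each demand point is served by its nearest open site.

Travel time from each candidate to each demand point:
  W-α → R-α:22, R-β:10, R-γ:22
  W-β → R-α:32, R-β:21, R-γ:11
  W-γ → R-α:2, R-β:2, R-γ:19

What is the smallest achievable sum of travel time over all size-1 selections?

Open {W-γ}.
  R-α→W-γ 2, R-β→W-γ 2, R-γ→W-γ 19  ⇒ total 23.
Compare {W-α}: total 54.
Compare {W-β}: total 64.

23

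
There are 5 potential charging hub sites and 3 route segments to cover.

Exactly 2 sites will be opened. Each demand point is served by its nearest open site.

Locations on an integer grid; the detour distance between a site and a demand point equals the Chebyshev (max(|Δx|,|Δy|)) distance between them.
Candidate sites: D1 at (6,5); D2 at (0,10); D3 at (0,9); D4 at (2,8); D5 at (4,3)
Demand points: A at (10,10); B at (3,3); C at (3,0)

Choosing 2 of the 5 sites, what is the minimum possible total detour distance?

Open {D1, D5}.
  A→D1 5, B→D5 1, C→D5 3  ⇒ total 9.
Compare {D2, D5}: total 11.
Compare {D3, D5}: total 11.
No size-2 selection does better; minimum is 9.

9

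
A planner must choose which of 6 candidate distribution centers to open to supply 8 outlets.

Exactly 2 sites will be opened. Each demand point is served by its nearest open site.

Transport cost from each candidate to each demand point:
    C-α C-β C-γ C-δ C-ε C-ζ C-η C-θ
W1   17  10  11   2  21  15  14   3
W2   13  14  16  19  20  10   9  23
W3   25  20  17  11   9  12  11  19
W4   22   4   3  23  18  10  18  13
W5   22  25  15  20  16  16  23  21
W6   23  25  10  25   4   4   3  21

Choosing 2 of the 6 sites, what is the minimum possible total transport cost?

Open {W1, W6}.
  C-α→W1 17, C-β→W1 10, C-γ→W6 10, C-δ→W1 2, C-ε→W6 4, C-ζ→W6 4, C-η→W6 3, C-θ→W1 3  ⇒ total 53.
Compare {W1, W4}: total 71.
Compare {W1, W3}: total 75.
No size-2 selection does better; minimum is 53.

53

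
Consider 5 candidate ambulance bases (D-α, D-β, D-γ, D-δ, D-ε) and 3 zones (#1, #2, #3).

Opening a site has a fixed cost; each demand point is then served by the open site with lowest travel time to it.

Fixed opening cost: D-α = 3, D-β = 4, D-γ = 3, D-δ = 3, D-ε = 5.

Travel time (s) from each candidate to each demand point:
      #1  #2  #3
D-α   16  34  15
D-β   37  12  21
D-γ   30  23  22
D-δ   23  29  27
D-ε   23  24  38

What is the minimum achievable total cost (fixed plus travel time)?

Open {D-α, D-β}: assign each demand point to its cheapest open site.
  #1→D-α 16, #2→D-β 12, #3→D-α 15
  travel time 43, fixed 7 → total 50.
Compare {D-α, D-β, D-γ}: travel time 43 + fixed 10 = 53.
Compare {D-α, D-β, D-δ}: travel time 43 + fixed 10 = 53.
Compare {D-α, D-β, D-ε}: travel time 43 + fixed 12 = 55.
All other subsets cost ≥ 53. Minimum total cost: 50.

50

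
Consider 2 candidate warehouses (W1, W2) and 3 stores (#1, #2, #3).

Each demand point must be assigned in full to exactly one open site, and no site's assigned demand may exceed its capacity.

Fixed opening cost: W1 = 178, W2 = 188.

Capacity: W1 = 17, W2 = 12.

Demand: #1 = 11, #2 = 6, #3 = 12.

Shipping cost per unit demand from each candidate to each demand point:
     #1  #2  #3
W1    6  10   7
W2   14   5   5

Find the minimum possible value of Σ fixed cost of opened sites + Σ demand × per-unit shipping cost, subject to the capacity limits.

552

Open {W1, W2}; cheapest assignment that respects the capacities:
  W1 (cap 17, load 17): #1, #2 — cost 11×6 + 6×10 = 126
  W2 (cap 12, load 12): #3 — cost 12×5 = 60
  Shipping 186, fixed 366 → total 552.
  Any other capacity-feasible assignment to {W1, W2} ships for at least 186.
Total demand is 29 and no other set of sites has combined capacity ≥ 29, so {W1, W2} is the only feasible choice of open sites. Minimum: 552.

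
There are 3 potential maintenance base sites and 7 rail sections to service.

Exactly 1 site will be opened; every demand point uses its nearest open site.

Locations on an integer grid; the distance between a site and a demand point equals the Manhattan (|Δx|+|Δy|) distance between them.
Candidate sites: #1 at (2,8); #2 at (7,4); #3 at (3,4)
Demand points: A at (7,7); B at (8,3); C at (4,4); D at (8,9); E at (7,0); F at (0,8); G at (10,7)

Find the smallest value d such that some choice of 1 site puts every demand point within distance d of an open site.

10

Open {#3}.
  Farthest demand point is D at distance 10 (to #3); all others are ≤ 10.
With {#2} the worst case is 11.
With {#1} the worst case is 13.
No size-1 selection achieves below 10.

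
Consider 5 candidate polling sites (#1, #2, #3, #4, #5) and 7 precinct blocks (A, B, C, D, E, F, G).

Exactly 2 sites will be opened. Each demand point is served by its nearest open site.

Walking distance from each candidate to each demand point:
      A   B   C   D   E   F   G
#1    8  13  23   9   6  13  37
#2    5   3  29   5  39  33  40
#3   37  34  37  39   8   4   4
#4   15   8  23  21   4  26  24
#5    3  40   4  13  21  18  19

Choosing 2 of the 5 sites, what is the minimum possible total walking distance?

58

Open {#2, #3}.
  A→#2 5, B→#2 3, C→#2 29, D→#2 5, E→#3 8, F→#3 4, G→#3 4  ⇒ total 58.
Compare {#1, #3}: total 67.
Compare {#1, #5}: total 67.
No size-2 selection does better; minimum is 58.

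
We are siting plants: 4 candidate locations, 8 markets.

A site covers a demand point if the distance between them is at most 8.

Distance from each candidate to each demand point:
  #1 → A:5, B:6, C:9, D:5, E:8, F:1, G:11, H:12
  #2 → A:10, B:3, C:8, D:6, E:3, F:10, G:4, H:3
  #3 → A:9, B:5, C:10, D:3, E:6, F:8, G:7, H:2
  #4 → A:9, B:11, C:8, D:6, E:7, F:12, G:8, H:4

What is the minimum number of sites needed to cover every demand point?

2

Coverage sets (demand points within 8 of each site):
  #1: {A, B, D, E, F}
  #2: {B, C, D, E, G, H}
  #3: {B, D, E, F, G, H}
  #4: {C, D, E, G, H}
No single site covers all 8 demand points.
But {#1, #2} covers everything, so the minimum is 2.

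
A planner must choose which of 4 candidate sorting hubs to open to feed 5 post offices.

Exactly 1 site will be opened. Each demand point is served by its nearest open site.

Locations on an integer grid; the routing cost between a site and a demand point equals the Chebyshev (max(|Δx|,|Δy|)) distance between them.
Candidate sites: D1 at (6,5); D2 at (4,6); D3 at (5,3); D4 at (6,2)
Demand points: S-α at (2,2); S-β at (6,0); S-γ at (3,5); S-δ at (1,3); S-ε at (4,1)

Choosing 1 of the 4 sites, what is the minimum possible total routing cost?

14

Open {D3}.
  S-α→D3 3, S-β→D3 3, S-γ→D3 2, S-δ→D3 4, S-ε→D3 2  ⇒ total 14.
Compare {D4}: total 16.
Compare {D2}: total 19.
No size-1 selection does better; minimum is 14.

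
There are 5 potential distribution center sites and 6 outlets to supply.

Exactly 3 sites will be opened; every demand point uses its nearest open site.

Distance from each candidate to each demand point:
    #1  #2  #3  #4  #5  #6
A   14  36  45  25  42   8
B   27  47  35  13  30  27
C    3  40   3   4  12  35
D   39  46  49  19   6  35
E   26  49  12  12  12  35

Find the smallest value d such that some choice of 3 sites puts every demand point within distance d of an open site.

36

Open {A, B, C}.
  Farthest demand point is #2 at distance 36 (to A); all others are ≤ 36.
With {A, B, D} the worst case is 36.
With {A, B, E} the worst case is 36.
No size-3 selection achieves below 36.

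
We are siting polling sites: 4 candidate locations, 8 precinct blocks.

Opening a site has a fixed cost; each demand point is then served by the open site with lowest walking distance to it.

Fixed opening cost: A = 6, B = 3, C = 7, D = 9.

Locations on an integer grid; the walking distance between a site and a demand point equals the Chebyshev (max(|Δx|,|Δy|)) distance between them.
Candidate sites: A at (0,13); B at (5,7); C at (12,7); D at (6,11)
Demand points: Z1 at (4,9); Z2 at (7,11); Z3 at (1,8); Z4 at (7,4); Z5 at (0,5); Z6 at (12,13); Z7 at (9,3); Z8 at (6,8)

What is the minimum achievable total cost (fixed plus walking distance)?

33

Open {B}: assign each demand point to its cheapest open site.
  Z1→B 2, Z2→B 4, Z3→B 4, Z4→B 3, Z5→B 5, Z6→B 7, Z7→B 4, Z8→B 1
  walking distance 30, fixed 3 → total 33.
Compare {B, D}: walking distance 26 + fixed 12 = 38.
Compare {A, B}: walking distance 30 + fixed 9 = 39.
Compare {B, C}: walking distance 29 + fixed 10 = 39.
All other subsets cost ≥ 38. Minimum total cost: 33.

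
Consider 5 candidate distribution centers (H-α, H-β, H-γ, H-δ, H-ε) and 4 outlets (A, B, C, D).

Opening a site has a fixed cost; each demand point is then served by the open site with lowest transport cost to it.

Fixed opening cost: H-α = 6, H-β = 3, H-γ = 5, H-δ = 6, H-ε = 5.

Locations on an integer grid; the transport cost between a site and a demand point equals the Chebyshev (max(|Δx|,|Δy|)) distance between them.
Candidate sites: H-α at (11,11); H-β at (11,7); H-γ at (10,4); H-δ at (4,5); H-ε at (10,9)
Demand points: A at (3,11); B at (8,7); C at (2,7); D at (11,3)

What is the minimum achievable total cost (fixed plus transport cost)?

23

Open {H-γ, H-δ}: assign each demand point to its cheapest open site.
  A→H-δ 6, B→H-γ 3, C→H-δ 2, D→H-γ 1
  transport cost 12, fixed 11 → total 23.
Compare {H-γ}: transport cost 19 + fixed 5 = 24.
Compare {H-β, H-δ}: transport cost 15 + fixed 9 = 24.
Compare {H-δ}: transport cost 19 + fixed 6 = 25.
All other subsets cost ≥ 24. Minimum total cost: 23.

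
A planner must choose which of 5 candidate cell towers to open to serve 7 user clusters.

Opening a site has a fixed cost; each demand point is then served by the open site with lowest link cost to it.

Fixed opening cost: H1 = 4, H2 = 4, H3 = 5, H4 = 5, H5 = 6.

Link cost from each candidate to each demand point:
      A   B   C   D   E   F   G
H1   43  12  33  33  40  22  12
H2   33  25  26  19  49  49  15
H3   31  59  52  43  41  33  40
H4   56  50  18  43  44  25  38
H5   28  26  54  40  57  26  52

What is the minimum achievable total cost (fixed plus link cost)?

169

Open {H1, H2, H4}: assign each demand point to its cheapest open site.
  A→H2 33, B→H1 12, C→H4 18, D→H2 19, E→H1 40, F→H1 22, G→H1 12
  link cost 156, fixed 13 → total 169.
Compare {H1, H2, H4, H5}: link cost 151 + fixed 19 = 170.
Compare {H1, H2}: link cost 164 + fixed 8 = 172.
Compare {H1, H2, H3, H4}: link cost 154 + fixed 18 = 172.
All other subsets cost ≥ 170. Minimum total cost: 169.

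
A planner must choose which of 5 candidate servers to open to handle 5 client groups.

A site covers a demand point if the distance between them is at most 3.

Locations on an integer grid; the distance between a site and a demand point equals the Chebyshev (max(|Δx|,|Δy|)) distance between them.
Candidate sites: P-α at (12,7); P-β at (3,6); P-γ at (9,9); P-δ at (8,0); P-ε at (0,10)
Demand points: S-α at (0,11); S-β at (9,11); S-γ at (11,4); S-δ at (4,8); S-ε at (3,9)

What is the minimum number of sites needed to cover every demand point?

Coverage sets (demand points within 3 of each site):
  P-α: {S-γ}
  P-β: {S-δ, S-ε}
  P-γ: {S-β}
  P-δ: {}
  P-ε: {S-α, S-ε}
No 3 sites suffice: every size-3 union leaves at least one demand point uncovered.
But {P-α, P-β, P-γ, P-ε} covers everything, so the minimum is 4.

4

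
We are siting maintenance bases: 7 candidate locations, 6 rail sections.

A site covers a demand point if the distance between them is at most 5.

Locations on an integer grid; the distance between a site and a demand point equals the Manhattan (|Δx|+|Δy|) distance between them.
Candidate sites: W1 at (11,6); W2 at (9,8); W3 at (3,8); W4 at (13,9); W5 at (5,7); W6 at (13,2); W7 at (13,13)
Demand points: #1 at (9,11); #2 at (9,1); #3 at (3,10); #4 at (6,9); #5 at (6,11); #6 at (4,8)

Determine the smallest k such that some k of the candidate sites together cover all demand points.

3

Coverage sets (demand points within 5 of each site):
  W1: {}
  W2: {#1, #4, #6}
  W3: {#3, #4, #6}
  W4: {}
  W5: {#3, #4, #5, #6}
  W6: {#2}
  W7: {}
No 2 sites suffice: every size-2 union leaves at least one demand point uncovered.
But {W2, W5, W6} covers everything, so the minimum is 3.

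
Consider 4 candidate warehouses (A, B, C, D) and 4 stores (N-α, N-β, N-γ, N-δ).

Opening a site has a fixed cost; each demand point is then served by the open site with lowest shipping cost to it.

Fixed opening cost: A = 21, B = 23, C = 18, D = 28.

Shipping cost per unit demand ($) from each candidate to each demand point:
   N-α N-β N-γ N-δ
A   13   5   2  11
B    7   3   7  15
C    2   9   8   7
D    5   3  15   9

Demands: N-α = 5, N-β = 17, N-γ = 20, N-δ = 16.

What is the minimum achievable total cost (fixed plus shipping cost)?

Open {A, B, C}: assign each demand point to its cheapest open site.
  N-α→C 5×2=10, N-β→B 17×3=51, N-γ→A 20×2=40, N-δ→C 16×7=112
  shipping cost 213, fixed 62 → total 275.
Compare {A, C, D}: shipping cost 213 + fixed 67 = 280.
Compare {A, C}: shipping cost 247 + fixed 39 = 286.
Compare {A, B, C, D}: shipping cost 213 + fixed 90 = 303.
All other subsets cost ≥ 280. Minimum total cost: 275.

275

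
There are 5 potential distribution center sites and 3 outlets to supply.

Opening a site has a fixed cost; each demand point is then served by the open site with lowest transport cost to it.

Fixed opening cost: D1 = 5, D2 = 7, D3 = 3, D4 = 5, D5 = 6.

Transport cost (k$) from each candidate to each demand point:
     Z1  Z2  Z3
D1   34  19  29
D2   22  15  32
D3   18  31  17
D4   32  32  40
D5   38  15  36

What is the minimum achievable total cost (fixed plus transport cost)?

Open {D3, D5}: assign each demand point to its cheapest open site.
  Z1→D3 18, Z2→D5 15, Z3→D3 17
  transport cost 50, fixed 9 → total 59.
Compare {D2, D3}: transport cost 50 + fixed 10 = 60.
Compare {D1, D3}: transport cost 54 + fixed 8 = 62.
Compare {D1, D3, D5}: transport cost 50 + fixed 14 = 64.
All other subsets cost ≥ 60. Minimum total cost: 59.

59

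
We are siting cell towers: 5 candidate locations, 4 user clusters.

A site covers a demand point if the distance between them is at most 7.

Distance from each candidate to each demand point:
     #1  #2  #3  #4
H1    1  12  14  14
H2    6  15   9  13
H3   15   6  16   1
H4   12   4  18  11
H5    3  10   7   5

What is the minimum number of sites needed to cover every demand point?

Coverage sets (demand points within 7 of each site):
  H1: {#1}
  H2: {#1}
  H3: {#2, #4}
  H4: {#2}
  H5: {#1, #3, #4}
No single site covers all 4 demand points.
But {H3, H5} covers everything, so the minimum is 2.

2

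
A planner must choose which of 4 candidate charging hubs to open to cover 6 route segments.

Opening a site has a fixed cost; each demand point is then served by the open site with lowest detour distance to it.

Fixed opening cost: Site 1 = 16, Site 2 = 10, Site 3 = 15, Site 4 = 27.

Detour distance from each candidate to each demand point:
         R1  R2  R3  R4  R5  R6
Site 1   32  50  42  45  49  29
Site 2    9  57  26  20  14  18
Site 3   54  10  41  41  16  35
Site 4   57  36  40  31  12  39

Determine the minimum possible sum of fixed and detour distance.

Open {Site 2, Site 3}: assign each demand point to its cheapest open site.
  R1→Site 2 9, R2→Site 3 10, R3→Site 2 26, R4→Site 2 20, R5→Site 2 14, R6→Site 2 18
  detour distance 97, fixed 25 → total 122.
Compare {Site 1, Site 2, Site 3}: detour distance 97 + fixed 41 = 138.
Compare {Site 2, Site 3, Site 4}: detour distance 95 + fixed 52 = 147.
Compare {Site 2}: detour distance 144 + fixed 10 = 154.
All other subsets cost ≥ 138. Minimum total cost: 122.

122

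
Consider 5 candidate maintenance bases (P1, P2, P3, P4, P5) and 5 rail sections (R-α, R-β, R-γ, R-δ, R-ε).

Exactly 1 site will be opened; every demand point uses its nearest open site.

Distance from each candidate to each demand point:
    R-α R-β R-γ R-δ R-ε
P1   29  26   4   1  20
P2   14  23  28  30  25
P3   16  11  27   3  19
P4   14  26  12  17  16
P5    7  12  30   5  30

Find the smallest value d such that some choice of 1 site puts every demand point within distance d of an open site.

Open {P4}.
  Farthest demand point is R-β at distance 26 (to P4); all others are ≤ 26.
With {P3} the worst case is 27.
With {P1} the worst case is 29.
No size-1 selection achieves below 26.

26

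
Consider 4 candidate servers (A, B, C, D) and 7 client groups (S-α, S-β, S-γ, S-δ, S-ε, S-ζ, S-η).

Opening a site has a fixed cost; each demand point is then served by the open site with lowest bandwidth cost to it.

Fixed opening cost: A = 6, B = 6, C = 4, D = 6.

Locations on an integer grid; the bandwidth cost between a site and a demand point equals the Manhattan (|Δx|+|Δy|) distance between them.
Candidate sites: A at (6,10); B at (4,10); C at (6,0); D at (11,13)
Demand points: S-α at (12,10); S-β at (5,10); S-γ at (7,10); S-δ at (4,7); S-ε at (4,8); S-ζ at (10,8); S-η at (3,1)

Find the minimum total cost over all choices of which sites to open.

Open {A, C}: assign each demand point to its cheapest open site.
  S-α→A 6, S-β→A 1, S-γ→A 1, S-δ→A 5, S-ε→A 4, S-ζ→A 6, S-η→C 4
  bandwidth cost 27, fixed 10 → total 37.
Compare {B, C}: bandwidth cost 29 + fixed 10 = 39.
Compare {A, B, C}: bandwidth cost 23 + fixed 16 = 39.
Compare {B, C, D}: bandwidth cost 23 + fixed 16 = 39.
All other subsets cost ≥ 39. Minimum total cost: 37.

37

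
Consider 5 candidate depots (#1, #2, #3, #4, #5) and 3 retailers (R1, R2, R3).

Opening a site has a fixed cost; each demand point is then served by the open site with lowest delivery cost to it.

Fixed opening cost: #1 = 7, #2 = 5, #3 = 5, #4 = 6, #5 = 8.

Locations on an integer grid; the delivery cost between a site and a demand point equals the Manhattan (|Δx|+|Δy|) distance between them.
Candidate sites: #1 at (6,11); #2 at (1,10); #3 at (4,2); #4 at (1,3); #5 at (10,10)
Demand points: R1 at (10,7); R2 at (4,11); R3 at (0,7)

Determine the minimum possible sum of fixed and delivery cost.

Open {#2, #5}: assign each demand point to its cheapest open site.
  R1→#5 3, R2→#2 4, R3→#2 4
  delivery cost 11, fixed 13 → total 24.
Compare {#2}: delivery cost 20 + fixed 5 = 25.
Compare {#1, #2}: delivery cost 14 + fixed 12 = 26.
Compare {#1}: delivery cost 20 + fixed 7 = 27.
All other subsets cost ≥ 25. Minimum total cost: 24.

24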